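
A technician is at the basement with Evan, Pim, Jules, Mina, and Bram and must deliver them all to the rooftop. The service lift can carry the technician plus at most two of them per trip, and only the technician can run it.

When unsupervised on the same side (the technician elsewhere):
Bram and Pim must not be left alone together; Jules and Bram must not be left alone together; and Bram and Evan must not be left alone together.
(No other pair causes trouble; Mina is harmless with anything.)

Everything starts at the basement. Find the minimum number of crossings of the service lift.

Counting alone: the technician can take at most 2 across per trip to the rooftop, so moving all 5 needs at least 3 loaded trips out, with a return between consecutive ones — at least 5 crossings.
The plan below uses exactly 5 crossings, so it is optimal:
1. Technician goes to the rooftop with Bram and Evan.
2. Technician goes back to the basement with Bram.
3. Technician goes to the rooftop with Jules and Pim.
4. Technician goes back to the basement alone.
5. Technician goes to the rooftop with Bram and Mina.

5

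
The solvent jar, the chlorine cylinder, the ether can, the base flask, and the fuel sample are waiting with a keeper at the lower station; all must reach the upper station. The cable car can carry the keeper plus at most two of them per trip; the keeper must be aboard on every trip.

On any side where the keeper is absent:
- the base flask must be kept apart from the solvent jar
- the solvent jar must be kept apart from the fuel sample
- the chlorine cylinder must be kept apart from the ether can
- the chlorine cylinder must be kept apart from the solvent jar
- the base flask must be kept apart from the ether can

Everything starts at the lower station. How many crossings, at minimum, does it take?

7

Counting alone: the keeper can take at most 2 across per trip to the upper station, so moving all 5 needs at least 3 loaded trips out, with a return between consecutive ones — at least 5 crossings.
The safety rule pushes this higher. Following every safe sequence of crossings, the most of the 5 that can be at the upper station as the cable car arrives there on crossing 5 is 4 — never all 5.
So no plan with fewer than 7 crossings exists, and this one achieves 7:
1. Keeper goes to the upper station with the ether can and the solvent jar.  [the lower station: the base flask, the chlorine cylinder, the fuel sample | the upper station: the ether can, the solvent jar]
2. Keeper goes back to the lower station alone.  [the lower station: the base flask, the chlorine cylinder, the fuel sample | the upper station: the ether can, the solvent jar]
3. Keeper goes to the upper station with the chlorine cylinder.  [the lower station: the base flask, the fuel sample | the upper station: the chlorine cylinder, the ether can, the solvent jar]
4. Keeper goes back to the lower station with the ether can and the solvent jar.  [the lower station: the base flask, the ether can, the fuel sample, the solvent jar | the upper station: the chlorine cylinder]
5. Keeper goes to the upper station with the base flask and the fuel sample.  [the lower station: the ether can, the solvent jar | the upper station: the base flask, the chlorine cylinder, the fuel sample]
6. Keeper goes back to the lower station alone.  [the lower station: the ether can, the solvent jar | the upper station: the base flask, the chlorine cylinder, the fuel sample]
7. Keeper goes to the upper station with the ether can and the solvent jar.  [the lower station: — | the upper station: the base flask, the chlorine cylinder, the ether can, the fuel sample, the solvent jar]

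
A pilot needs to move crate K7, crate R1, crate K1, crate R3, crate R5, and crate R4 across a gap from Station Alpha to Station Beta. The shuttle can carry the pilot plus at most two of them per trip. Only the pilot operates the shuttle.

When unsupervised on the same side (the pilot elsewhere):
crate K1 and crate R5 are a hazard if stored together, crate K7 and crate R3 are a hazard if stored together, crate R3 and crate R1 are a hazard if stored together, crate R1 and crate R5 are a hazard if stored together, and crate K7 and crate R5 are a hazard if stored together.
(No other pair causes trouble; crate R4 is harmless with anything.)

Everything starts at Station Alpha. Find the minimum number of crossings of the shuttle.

Counting alone: the pilot can take at most 2 across per trip to Station Beta, so moving all 6 needs at least 3 loaded trips out, with a return between consecutive ones — at least 5 crossings.
The safety rule pushes this higher. Following every safe sequence of crossings, the most of the 6 that can be at Station Beta as the shuttle arrives there on crossing 5 is 5 — never all 6.
So no plan with fewer than 7 crossings exists, and this one achieves 7:
1. Pilot goes to Station Beta with crate R3 and crate R5.  [Station Alpha: crate K1, crate K7, crate R1, crate R4 | Station Beta: crate R3, crate R5]
2. Pilot goes back to Station Alpha alone.  [Station Alpha: crate K1, crate K7, crate R1, crate R4 | Station Beta: crate R3, crate R5]
3. Pilot goes to Station Beta with crate K7 and crate R1.  [Station Alpha: crate K1, crate R4 | Station Beta: crate K7, crate R1, crate R3, crate R5]
4. Pilot goes back to Station Alpha with crate R3 and crate R5.  [Station Alpha: crate K1, crate R3, crate R4, crate R5 | Station Beta: crate K7, crate R1]
5. Pilot goes to Station Beta with crate K1 and crate R4.  [Station Alpha: crate R3, crate R5 | Station Beta: crate K1, crate K7, crate R1, crate R4]
6. Pilot goes back to Station Alpha alone.  [Station Alpha: crate R3, crate R5 | Station Beta: crate K1, crate K7, crate R1, crate R4]
7. Pilot goes to Station Beta with crate R3 and crate R5.  [Station Alpha: — | Station Beta: crate K1, crate K7, crate R1, crate R3, crate R4, crate R5]

7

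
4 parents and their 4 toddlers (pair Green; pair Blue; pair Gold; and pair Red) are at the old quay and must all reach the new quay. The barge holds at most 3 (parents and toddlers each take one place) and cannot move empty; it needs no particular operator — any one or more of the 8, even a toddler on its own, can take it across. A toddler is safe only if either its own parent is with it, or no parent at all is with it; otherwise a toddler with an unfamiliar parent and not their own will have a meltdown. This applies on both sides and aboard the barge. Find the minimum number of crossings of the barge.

Counting alone: each trip to the new quay takes at most 3 across and each return brings at least 1 back, so after t trips out (and t−1 returns) at most 3t − (t−1) of the 8 are across; that first reaches 8 at t = 4, so at least 7 crossings are needed.
The safety rule pushes this higher. Following every safe sequence of crossings, the most of the 8 that can be at the new quay as the barge arrives there on crossing 7 is 7 — never all 8.
So no plan with fewer than 9 crossings exists, and this one achieves 9:
1. parent Green and toddler Green cross → the new quay.
2. parent Green crosses ← the old quay.
3. parent Blue, parent Green, and toddler Blue cross → the new quay.
4. parent Green and toddler Green cross ← the old quay.
5. parent Gold, parent Green, and parent Red cross → the new quay.
6. toddler Blue crosses ← the old quay.
7. toddler Blue and toddler Green cross → the new quay.
8. toddler Green crosses ← the old quay.
9. toddler Gold, toddler Green, and toddler Red cross → the new quay.

9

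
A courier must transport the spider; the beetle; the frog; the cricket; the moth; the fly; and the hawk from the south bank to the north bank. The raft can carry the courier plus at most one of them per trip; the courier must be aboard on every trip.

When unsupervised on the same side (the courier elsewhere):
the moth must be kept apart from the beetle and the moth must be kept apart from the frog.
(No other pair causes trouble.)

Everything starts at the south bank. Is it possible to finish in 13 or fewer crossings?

Counting alone: the courier can take at most 1 across per trip to the north bank, so moving all 7 needs at least 7 loaded trips out, with a return between consecutive ones — at least 13 crossings.
The safety rule pushes this higher. Following every safe sequence of crossings, the most of the 7 that can be at the north bank as the raft arrives there on crossing 13 is 6 — never all 7.
So the move cannot be finished within 13 crossings. (The shortest complete plan takes 15:)
1. Courier goes to the north bank with the moth.
2. Courier goes back to the south bank alone.
3. Courier goes to the north bank with the spider.
4. Courier goes back to the south bank alone.
5. Courier goes to the north bank with the beetle.
6. Courier goes back to the south bank with the moth.
7. Courier goes to the north bank with the frog.
8. Courier goes back to the south bank alone.
9. Courier goes to the north bank with the cricket.
10. Courier goes back to the south bank alone.
11. Courier goes to the north bank with the fly.
12. Courier goes back to the south bank alone.
13. Courier goes to the north bank with the hawk.
14. Courier goes back to the south bank alone.
15. Courier goes to the north bank with the moth.

No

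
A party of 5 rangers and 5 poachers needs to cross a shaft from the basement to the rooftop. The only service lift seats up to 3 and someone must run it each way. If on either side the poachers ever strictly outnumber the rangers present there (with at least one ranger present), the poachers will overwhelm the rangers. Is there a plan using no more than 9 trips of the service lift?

No

Counting alone: each trip to the rooftop takes at most 3 across and each return brings at least 1 back, so after t trips out (and t−1 returns) at most 3t − (t−1) of the 10 are across; that first reaches 10 at t = 5, so at least 9 crossings are needed.
The safety rule pushes this higher. Following every safe sequence of crossings, the most of the 10 that can be at the rooftop as the service lift arrives there on crossing 9 is 9 — never all 10.
So the move cannot be finished within 9 crossings. (The shortest complete plan takes 11:)
1. 2 poachers → the rooftop.  (the basement: 5R 3P; the rooftop: 0R 2P)
2. 1 poacher ← the basement.  (the basement: 5R 4P; the rooftop: 0R 1P)
3. 3 poachers → the rooftop.  (the basement: 5R 1P; the rooftop: 0R 4P)
4. 1 poacher ← the basement.  (the basement: 5R 2P; the rooftop: 0R 3P)
5. 3 rangers → the rooftop.  (the basement: 2R 2P; the rooftop: 3R 3P)
6. 1 ranger and 1 poacher ← the basement.  (the basement: 3R 3P; the rooftop: 2R 2P)
7. 3 rangers → the rooftop.  (the basement: 0R 3P; the rooftop: 5R 2P)
8. 1 poacher ← the basement.  (the basement: 0R 4P; the rooftop: 5R 1P)
9. 2 poachers → the rooftop.  (the basement: 0R 2P; the rooftop: 5R 3P)
10. 1 poacher ← the basement.  (the basement: 0R 3P; the rooftop: 5R 2P)
11. 3 poachers → the rooftop.  (the basement: 0R 0P; the rooftop: 5R 5P)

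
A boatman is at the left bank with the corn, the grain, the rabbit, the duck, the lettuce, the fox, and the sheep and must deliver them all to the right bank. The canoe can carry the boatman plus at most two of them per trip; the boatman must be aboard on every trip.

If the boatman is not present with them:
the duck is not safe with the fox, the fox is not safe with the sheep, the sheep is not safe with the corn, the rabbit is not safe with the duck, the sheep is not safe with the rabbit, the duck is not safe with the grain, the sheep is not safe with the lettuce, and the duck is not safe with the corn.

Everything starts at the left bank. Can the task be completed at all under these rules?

No

Following every safe sequence of crossings from the start, the most of the 7 that can be at the right bank as the canoe arrives there on crossings 1, 3 is 2, 4 respectively; the best ever achieved is 4 of 7.
From crossing 5 on, no configuration arises that was not already reachable earlier: only 37 distinct safe configurations (who is on which side, and where the canoe is) can ever be reached, none of them has everyone across, and every continuation just revisits them. So no valid plan exists.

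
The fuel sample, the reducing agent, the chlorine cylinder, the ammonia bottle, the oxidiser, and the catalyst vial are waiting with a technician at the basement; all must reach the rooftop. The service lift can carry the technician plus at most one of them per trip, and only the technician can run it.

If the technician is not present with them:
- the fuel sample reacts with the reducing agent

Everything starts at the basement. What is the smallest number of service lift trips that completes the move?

11

Counting alone: the technician can take at most 1 across per trip to the rooftop, so moving all 6 needs at least 6 loaded trips out, with a return between consecutive ones — at least 11 crossings.
The plan below uses exactly 11 crossings, so it is optimal:
1. Technician goes to the rooftop with the fuel sample.  [the basement: the ammonia bottle, the catalyst vial, the chlorine cylinder, the oxidiser, the reducing agent | the rooftop: the fuel sample]
2. Technician goes back to the basement alone.  [the basement: the ammonia bottle, the catalyst vial, the chlorine cylinder, the oxidiser, the reducing agent | the rooftop: the fuel sample]
3. Technician goes to the rooftop with the chlorine cylinder.  [the basement: the ammonia bottle, the catalyst vial, the oxidiser, the reducing agent | the rooftop: the chlorine cylinder, the fuel sample]
4. Technician goes back to the basement alone.  [the basement: the ammonia bottle, the catalyst vial, the oxidiser, the reducing agent | the rooftop: the chlorine cylinder, the fuel sample]
5. Technician goes to the rooftop with the ammonia bottle.  [the basement: the catalyst vial, the oxidiser, the reducing agent | the rooftop: the ammonia bottle, the chlorine cylinder, the fuel sample]
6. Technician goes back to the basement alone.  [the basement: the catalyst vial, the oxidiser, the reducing agent | the rooftop: the ammonia bottle, the chlorine cylinder, the fuel sample]
7. Technician goes to the rooftop with the oxidiser.  [the basement: the catalyst vial, the reducing agent | the rooftop: the ammonia bottle, the chlorine cylinder, the fuel sample, the oxidiser]
8. Technician goes back to the basement alone.  [the basement: the catalyst vial, the reducing agent | the rooftop: the ammonia bottle, the chlorine cylinder, the fuel sample, the oxidiser]
9. Technician goes to the rooftop with the catalyst vial.  [the basement: the reducing agent | the rooftop: the ammonia bottle, the catalyst vial, the chlorine cylinder, the fuel sample, the oxidiser]
10. Technician goes back to the basement alone.  [the basement: the reducing agent | the rooftop: the ammonia bottle, the catalyst vial, the chlorine cylinder, the fuel sample, the oxidiser]
11. Technician goes to the rooftop with the reducing agent.  [the basement: — | the rooftop: the ammonia bottle, the catalyst vial, the chlorine cylinder, the fuel sample, the oxidiser, the reducing agent]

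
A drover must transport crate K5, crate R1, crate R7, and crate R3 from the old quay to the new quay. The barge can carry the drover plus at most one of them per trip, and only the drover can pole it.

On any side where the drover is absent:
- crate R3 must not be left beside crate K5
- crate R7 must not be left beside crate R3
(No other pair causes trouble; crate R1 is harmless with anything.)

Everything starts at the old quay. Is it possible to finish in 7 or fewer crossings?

No

Counting alone: the drover can take at most 1 across per trip to the new quay, so moving all 4 needs at least 4 loaded trips out, with a return between consecutive ones — at least 7 crossings.
The safety rule pushes this higher. Following every safe sequence of crossings, the most of the 4 that can be at the new quay as the barge arrives there on crossing 7 is 3 — never all 4.
So the move cannot be finished within 7 crossings. (The shortest complete plan takes 9:)
1. Drover goes to the new quay with crate R3.
2. Drover goes back to the old quay alone.
3. Drover goes to the new quay with crate K5.
4. Drover goes back to the old quay with crate R3.
5. Drover goes to the new quay with crate R7.
6. Drover goes back to the old quay alone.
7. Drover goes to the new quay with crate R1.
8. Drover goes back to the old quay alone.
9. Drover goes to the new quay with crate R3.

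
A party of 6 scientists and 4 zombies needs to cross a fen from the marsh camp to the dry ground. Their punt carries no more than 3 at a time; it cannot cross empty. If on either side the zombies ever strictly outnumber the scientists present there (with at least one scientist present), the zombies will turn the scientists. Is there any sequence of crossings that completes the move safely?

1. 2 zombies → the dry ground.  (the marsh camp: 6S 2Z; the dry ground: 0S 2Z)
2. 1 zombie ← the marsh camp.  (the marsh camp: 6S 3Z; the dry ground: 0S 1Z)
3. 3 zombies → the dry ground.  (the marsh camp: 6S 0Z; the dry ground: 0S 4Z)
4. 1 zombie ← the marsh camp.  (the marsh camp: 6S 1Z; the dry ground: 0S 3Z)
5. 3 scientists → the dry ground.  (the marsh camp: 3S 1Z; the dry ground: 3S 3Z)
6. 1 zombie ← the marsh camp.  (the marsh camp: 3S 2Z; the dry ground: 3S 2Z)
7. 1 scientist and 2 zombies → the dry ground.  (the marsh camp: 2S 0Z; the dry ground: 4S 4Z)
8. 1 zombie ← the marsh camp.  (the marsh camp: 2S 1Z; the dry ground: 4S 3Z)
9. 2 scientists and 1 zombie → the dry ground.  (the marsh camp: 0S 0Z; the dry ground: 6S 4Z)

Yes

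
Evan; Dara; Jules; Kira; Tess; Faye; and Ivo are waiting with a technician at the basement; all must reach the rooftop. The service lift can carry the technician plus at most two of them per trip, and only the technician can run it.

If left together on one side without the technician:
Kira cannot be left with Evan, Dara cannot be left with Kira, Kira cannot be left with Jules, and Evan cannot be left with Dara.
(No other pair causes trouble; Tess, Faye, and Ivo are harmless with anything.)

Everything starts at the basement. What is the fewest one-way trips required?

11

Counting alone: the technician can take at most 2 across per trip to the rooftop, so moving all 7 needs at least 4 loaded trips out, with a return between consecutive ones — at least 7 crossings.
The safety rule pushes this higher. Following every safe sequence of crossings, the most of the 7 that can be at the rooftop as the service lift arrives there on crossings 7, 9 is 5, 6 respectively — never all 7.
So no plan with fewer than 11 crossings exists, and this one achieves 11:
1. Technician goes to the rooftop with Evan and Kira.  [the basement: Dara, Faye, Ivo, Jules, Tess | the rooftop: Evan, Kira]
2. Technician goes back to the basement with Evan.  [the basement: Dara, Evan, Faye, Ivo, Jules, Tess | the rooftop: Kira]
3. Technician goes to the rooftop with Evan and Jules.  [the basement: Dara, Faye, Ivo, Tess | the rooftop: Evan, Jules, Kira]
4. Technician goes back to the basement with Kira.  [the basement: Dara, Faye, Ivo, Kira, Tess | the rooftop: Evan, Jules]
5. Technician goes to the rooftop with Dara and Tess.  [the basement: Faye, Ivo, Kira | the rooftop: Dara, Evan, Jules, Tess]
6. Technician goes back to the basement with Evan.  [the basement: Evan, Faye, Ivo, Kira | the rooftop: Dara, Jules, Tess]
7. Technician goes to the rooftop with Evan and Faye.  [the basement: Ivo, Kira | the rooftop: Dara, Evan, Faye, Jules, Tess]
8. Technician goes back to the basement with Evan.  [the basement: Evan, Ivo, Kira | the rooftop: Dara, Faye, Jules, Tess]
9. Technician goes to the rooftop with Evan and Ivo.  [the basement: Kira | the rooftop: Dara, Evan, Faye, Ivo, Jules, Tess]
10. Technician goes back to the basement with Evan.  [the basement: Evan, Kira | the rooftop: Dara, Faye, Ivo, Jules, Tess]
11. Technician goes to the rooftop with Evan and Kira.  [the basement: — | the rooftop: Dara, Evan, Faye, Ivo, Jules, Kira, Tess]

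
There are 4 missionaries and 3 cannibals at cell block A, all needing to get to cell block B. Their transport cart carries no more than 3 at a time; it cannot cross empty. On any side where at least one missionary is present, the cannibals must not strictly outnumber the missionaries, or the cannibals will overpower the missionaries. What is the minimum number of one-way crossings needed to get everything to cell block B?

5

Counting alone: each trip to cell block B takes at most 3 across and each return brings at least 1 back, so after t trips out (and t−1 returns) at most 3t − (t−1) of the 7 are across; that first reaches 7 at t = 3, so at least 5 crossings are needed.
The plan below uses exactly 5 crossings, so it is optimal:
1. 3 cannibals → cell block B.  (cell block A: 4M 0C; cell block B: 0M 3C)
2. 1 cannibal ← cell block A.  (cell block A: 4M 1C; cell block B: 0M 2C)
3. 3 missionaries → cell block B.  (cell block A: 1M 1C; cell block B: 3M 2C)
4. 1 missionary ← cell block A.  (cell block A: 2M 1C; cell block B: 2M 2C)
5. 2 missionaries and 1 cannibal → cell block B.  (cell block A: 0M 0C; cell block B: 4M 3C)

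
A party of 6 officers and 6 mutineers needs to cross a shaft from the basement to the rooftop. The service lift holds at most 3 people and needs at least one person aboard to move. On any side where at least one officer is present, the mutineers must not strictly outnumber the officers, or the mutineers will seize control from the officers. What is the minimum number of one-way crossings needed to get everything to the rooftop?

impossible

Following every safe sequence of crossings from the start, the most of the 12 that can be at the rooftop as the service lift arrives there on crossings 1, 3, 5 is 3, 5, 6 respectively; the best ever achieved is 6 of 12.
From crossing 7 on, no configuration arises that was not already reachable earlier: only 17 distinct safe configurations (who is on which side, and where the service lift is) can ever be reached, none of them has everyone across, and every continuation just revisits them. They are: 0 officers + 0 mutineers across (service lift back at the start); 0 officers + 1 mutineer across (service lift there); 0 officers + 1 mutineer across (service lift back at the start); 0 officers + 2 mutineers across (service lift there); 0 officers + 2 mutineers across (service lift back at the start); 0 officers + 3 mutineers across (service lift there); 0 officers + 3 mutineers across (service lift back at the start); 0 officers + 4 mutineers across (service lift there); 0 officers + 4 mutineers across (service lift back at the start); 0 officers + 5 mutineers across (service lift there); 0 officers + 5 mutineers across (service lift back at the start); 0 officers + 6 mutineers across (service lift there); 1 officer + 1 mutineer across (service lift there); 1 officer + 1 mutineer across (service lift back at the start); 2 officers + 2 mutineers across (service lift there); 2 officers + 2 mutineers across (service lift back at the start); 3 officers + 3 mutineers across (service lift there). So no valid plan exists.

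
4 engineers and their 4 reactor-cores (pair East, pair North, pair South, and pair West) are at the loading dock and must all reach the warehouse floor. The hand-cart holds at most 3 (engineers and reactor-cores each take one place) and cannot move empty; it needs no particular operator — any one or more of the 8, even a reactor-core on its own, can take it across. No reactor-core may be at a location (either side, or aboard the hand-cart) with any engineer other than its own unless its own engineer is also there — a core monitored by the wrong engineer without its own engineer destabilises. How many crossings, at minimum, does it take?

Counting alone: each trip to the warehouse floor takes at most 3 across and each return brings at least 1 back, so after t trips out (and t−1 returns) at most 3t − (t−1) of the 8 are across; that first reaches 8 at t = 4, so at least 7 crossings are needed.
The safety rule pushes this higher. Following every safe sequence of crossings, the most of the 8 that can be at the warehouse floor as the hand-cart arrives there on crossing 7 is 7 — never all 8.
So no plan with fewer than 9 crossings exists, and this one achieves 9:
1. engineer East and reactor-core East cross → the warehouse floor.
2. engineer East crosses ← the loading dock.
3. engineer East, engineer North, and reactor-core North cross → the warehouse floor.
4. engineer East and reactor-core East cross ← the loading dock.
5. engineer East, engineer South, and engineer West cross → the warehouse floor.
6. reactor-core North crosses ← the loading dock.
7. reactor-core East and reactor-core North cross → the warehouse floor.
8. reactor-core East crosses ← the loading dock.
9. reactor-core East, reactor-core South, and reactor-core West cross → the warehouse floor.

9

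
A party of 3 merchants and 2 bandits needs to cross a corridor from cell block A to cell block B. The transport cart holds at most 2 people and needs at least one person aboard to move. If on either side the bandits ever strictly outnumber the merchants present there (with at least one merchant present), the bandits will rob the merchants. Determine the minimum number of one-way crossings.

7

Counting alone: each trip to cell block B takes at most 2 across and each return brings at least 1 back, so after t trips out (and t−1 returns) at most 2t − (t−1) of the 5 are across; that first reaches 5 at t = 4, so at least 7 crossings are needed.
The plan below uses exactly 7 crossings, so it is optimal:
1. 2 bandits → cell block B.  (cell block A: 3M 0B; cell block B: 0M 2B)
2. 1 bandit ← cell block A.  (cell block A: 3M 1B; cell block B: 0M 1B)
3. 2 merchants → cell block B.  (cell block A: 1M 1B; cell block B: 2M 1B)
4. 1 merchant ← cell block A.  (cell block A: 2M 1B; cell block B: 1M 1B)
5. 1 merchant and 1 bandit → cell block B.  (cell block A: 1M 0B; cell block B: 2M 2B)
6. 1 bandit ← cell block A.  (cell block A: 1M 1B; cell block B: 2M 1B)
7. 1 merchant and 1 bandit → cell block B.  (cell block A: 0M 0B; cell block B: 3M 2B)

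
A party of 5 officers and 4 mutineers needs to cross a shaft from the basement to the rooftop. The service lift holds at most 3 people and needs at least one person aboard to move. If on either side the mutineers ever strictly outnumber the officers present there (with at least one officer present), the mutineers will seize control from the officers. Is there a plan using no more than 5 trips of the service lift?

No

Counting alone: each trip to the rooftop takes at most 3 across and each return brings at least 1 back, so after t trips out (and t−1 returns) at most 3t − (t−1) of the 9 are across; that first reaches 9 at t = 4, so at least 7 crossings are needed.
Since 5 < 7, 5 crossings cannot be enough. (The shortest complete plan in fact takes 7:)
1. 3 mutineers → the rooftop.  (the basement: 5O 1M; the rooftop: 0O 3M)
2. 1 mutineer ← the basement.  (the basement: 5O 2M; the rooftop: 0O 2M)
3. 3 officers → the rooftop.  (the basement: 2O 2M; the rooftop: 3O 2M)
4. 1 officer ← the basement.  (the basement: 3O 2M; the rooftop: 2O 2M)
5. 2 officers and 1 mutineer → the rooftop.  (the basement: 1O 1M; the rooftop: 4O 3M)
6. 1 officer ← the basement.  (the basement: 2O 1M; the rooftop: 3O 3M)
7. 2 officers and 1 mutineer → the rooftop.  (the basement: 0O 0M; the rooftop: 5O 4M)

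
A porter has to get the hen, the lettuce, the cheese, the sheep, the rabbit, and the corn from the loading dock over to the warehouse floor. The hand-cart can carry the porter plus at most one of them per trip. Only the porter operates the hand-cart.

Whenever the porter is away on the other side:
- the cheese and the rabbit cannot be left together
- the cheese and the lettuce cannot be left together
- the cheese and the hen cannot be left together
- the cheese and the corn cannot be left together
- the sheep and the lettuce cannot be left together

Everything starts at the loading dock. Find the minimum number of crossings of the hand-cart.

impossible

Whatever the first load, the items left behind include a forbidden pair without the porter. No opening move is safe, so no plan exists.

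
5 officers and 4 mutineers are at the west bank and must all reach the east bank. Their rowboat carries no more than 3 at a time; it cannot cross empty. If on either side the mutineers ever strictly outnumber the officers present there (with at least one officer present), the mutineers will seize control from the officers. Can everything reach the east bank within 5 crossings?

Counting alone: each trip to the east bank takes at most 3 across and each return brings at least 1 back, so after t trips out (and t−1 returns) at most 3t − (t−1) of the 9 are across; that first reaches 9 at t = 4, so at least 7 crossings are needed.
Since 5 < 7, 5 crossings cannot be enough. (The shortest complete plan in fact takes 7:)
1. 3 mutineers → the east bank.  (the west bank: 5O 1M; the east bank: 0O 3M)
2. 1 mutineer ← the west bank.  (the west bank: 5O 2M; the east bank: 0O 2M)
3. 3 officers → the east bank.  (the west bank: 2O 2M; the east bank: 3O 2M)
4. 1 officer ← the west bank.  (the west bank: 3O 2M; the east bank: 2O 2M)
5. 2 officers and 1 mutineer → the east bank.  (the west bank: 1O 1M; the east bank: 4O 3M)
6. 1 officer ← the west bank.  (the west bank: 2O 1M; the east bank: 3O 3M)
7. 2 officers and 1 mutineer → the east bank.  (the west bank: 0O 0M; the east bank: 5O 4M)

No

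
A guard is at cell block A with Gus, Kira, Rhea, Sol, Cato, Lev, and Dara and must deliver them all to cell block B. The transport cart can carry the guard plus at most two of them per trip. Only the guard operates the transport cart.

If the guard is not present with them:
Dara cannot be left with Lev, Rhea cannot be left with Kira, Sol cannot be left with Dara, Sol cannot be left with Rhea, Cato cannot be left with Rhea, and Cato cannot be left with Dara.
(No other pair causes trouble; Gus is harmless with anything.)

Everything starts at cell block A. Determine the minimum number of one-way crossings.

9

Counting alone: the guard can take at most 2 across per trip to cell block B, so moving all 7 needs at least 4 loaded trips out, with a return between consecutive ones — at least 7 crossings.
The safety rule pushes this higher. Following every safe sequence of crossings, the most of the 7 that can be at cell block B as the transport cart arrives there on crossing 7 is 6 — never all 7.
So no plan with fewer than 9 crossings exists, and this one achieves 9:
1. Guard goes to cell block B with Dara and Rhea.  [cell block A: Cato, Gus, Kira, Lev, Sol | cell block B: Dara, Rhea]
2. Guard goes back to cell block A alone.  [cell block A: Cato, Gus, Kira, Lev, Sol | cell block B: Dara, Rhea]
3. Guard goes to cell block B with Gus.  [cell block A: Cato, Kira, Lev, Sol | cell block B: Dara, Gus, Rhea]
4. Guard goes back to cell block A alone.  [cell block A: Cato, Kira, Lev, Sol | cell block B: Dara, Gus, Rhea]
5. Guard goes to cell block B with Kira and Sol.  [cell block A: Cato, Lev | cell block B: Dara, Gus, Kira, Rhea, Sol]
6. Guard goes back to cell block A with Dara and Rhea.  [cell block A: Cato, Dara, Lev, Rhea | cell block B: Gus, Kira, Sol]
7. Guard goes to cell block B with Cato and Lev.  [cell block A: Dara, Rhea | cell block B: Cato, Gus, Kira, Lev, Sol]
8. Guard goes back to cell block A alone.  [cell block A: Dara, Rhea | cell block B: Cato, Gus, Kira, Lev, Sol]
9. Guard goes to cell block B with Dara and Rhea.  [cell block A: — | cell block B: Cato, Dara, Gus, Kira, Lev, Rhea, Sol]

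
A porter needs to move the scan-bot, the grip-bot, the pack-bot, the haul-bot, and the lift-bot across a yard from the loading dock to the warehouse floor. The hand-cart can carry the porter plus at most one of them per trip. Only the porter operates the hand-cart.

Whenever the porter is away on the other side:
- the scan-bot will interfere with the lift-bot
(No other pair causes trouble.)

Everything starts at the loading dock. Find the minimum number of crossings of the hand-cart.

Counting alone: the porter can take at most 1 across per trip to the warehouse floor, so moving all 5 needs at least 5 loaded trips out, with a return between consecutive ones — at least 9 crossings.
The plan below uses exactly 9 crossings, so it is optimal:
1. Porter goes to the warehouse floor with the scan-bot.  [the loading dock: the grip-bot, the haul-bot, the lift-bot, the pack-bot | the warehouse floor: the scan-bot]
2. Porter goes back to the loading dock alone.  [the loading dock: the grip-bot, the haul-bot, the lift-bot, the pack-bot | the warehouse floor: the scan-bot]
3. Porter goes to the warehouse floor with the grip-bot.  [the loading dock: the haul-bot, the lift-bot, the pack-bot | the warehouse floor: the grip-bot, the scan-bot]
4. Porter goes back to the loading dock alone.  [the loading dock: the haul-bot, the lift-bot, the pack-bot | the warehouse floor: the grip-bot, the scan-bot]
5. Porter goes to the warehouse floor with the pack-bot.  [the loading dock: the haul-bot, the lift-bot | the warehouse floor: the grip-bot, the pack-bot, the scan-bot]
6. Porter goes back to the loading dock alone.  [the loading dock: the haul-bot, the lift-bot | the warehouse floor: the grip-bot, the pack-bot, the scan-bot]
7. Porter goes to the warehouse floor with the haul-bot.  [the loading dock: the lift-bot | the warehouse floor: the grip-bot, the haul-bot, the pack-bot, the scan-bot]
8. Porter goes back to the loading dock alone.  [the loading dock: the lift-bot | the warehouse floor: the grip-bot, the haul-bot, the pack-bot, the scan-bot]
9. Porter goes to the warehouse floor with the lift-bot.  [the loading dock: — | the warehouse floor: the grip-bot, the haul-bot, the lift-bot, the pack-bot, the scan-bot]

9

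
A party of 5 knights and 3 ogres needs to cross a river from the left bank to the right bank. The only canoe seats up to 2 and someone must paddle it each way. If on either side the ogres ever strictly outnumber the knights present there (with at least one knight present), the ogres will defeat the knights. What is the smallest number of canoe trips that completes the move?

Counting alone: each trip to the right bank takes at most 2 across and each return brings at least 1 back, so after t trips out (and t−1 returns) at most 2t − (t−1) of the 8 are across; that first reaches 8 at t = 7, so at least 13 crossings are needed.
The plan below uses exactly 13 crossings, so it is optimal:
1. 2 ogres → the right bank.  (the left bank: 5K 1O; the right bank: 0K 2O)
2. 1 ogre ← the left bank.  (the left bank: 5K 2O; the right bank: 0K 1O)
3. 2 ogres → the right bank.  (the left bank: 5K 0O; the right bank: 0K 3O)
4. 1 ogre ← the left bank.  (the left bank: 5K 1O; the right bank: 0K 2O)
5. 2 knights → the right bank.  (the left bank: 3K 1O; the right bank: 2K 2O)
6. 1 ogre ← the left bank.  (the left bank: 3K 2O; the right bank: 2K 1O)
7. 1 knight and 1 ogre → the right bank.  (the left bank: 2K 1O; the right bank: 3K 2O)
8. 1 ogre ← the left bank.  (the left bank: 2K 2O; the right bank: 3K 1O)
9. 2 ogres → the right bank.  (the left bank: 2K 0O; the right bank: 3K 3O)
10. 1 ogre ← the left bank.  (the left bank: 2K 1O; the right bank: 3K 2O)
11. 1 knight and 1 ogre → the right bank.  (the left bank: 1K 0O; the right bank: 4K 3O)
12. 1 ogre ← the left bank.  (the left bank: 1K 1O; the right bank: 4K 2O)
13. 1 knight and 1 ogre → the right bank.  (the left bank: 0K 0O; the right bank: 5K 3O)

13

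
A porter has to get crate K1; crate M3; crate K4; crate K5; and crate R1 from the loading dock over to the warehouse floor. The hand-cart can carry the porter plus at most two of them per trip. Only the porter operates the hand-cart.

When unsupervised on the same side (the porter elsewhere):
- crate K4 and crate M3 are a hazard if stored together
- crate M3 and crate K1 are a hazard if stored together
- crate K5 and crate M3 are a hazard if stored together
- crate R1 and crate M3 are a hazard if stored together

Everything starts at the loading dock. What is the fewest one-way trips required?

7

Counting alone: the porter can take at most 2 across per trip to the warehouse floor, so moving all 5 needs at least 3 loaded trips out, with a return between consecutive ones — at least 5 crossings.
The safety rule pushes this higher. Following every safe sequence of crossings, the most of the 5 that can be at the warehouse floor as the hand-cart arrives there on crossing 5 is 4 — never all 5.
So no plan with fewer than 7 crossings exists, and this one achieves 7:
1. Porter goes to the warehouse floor with crate M3.  [the loading dock: crate K1, crate K4, crate K5, crate R1 | the warehouse floor: crate M3]
2. Porter goes back to the loading dock alone.  [the loading dock: crate K1, crate K4, crate K5, crate R1 | the warehouse floor: crate M3]
3. Porter goes to the warehouse floor with crate K1 and crate K4.  [the loading dock: crate K5, crate R1 | the warehouse floor: crate K1, crate K4, crate M3]
4. Porter goes back to the loading dock with crate M3.  [the loading dock: crate K5, crate M3, crate R1 | the warehouse floor: crate K1, crate K4]
5. Porter goes to the warehouse floor with crate K5 and crate M3.  [the loading dock: crate R1 | the warehouse floor: crate K1, crate K4, crate K5, crate M3]
6. Porter goes back to the loading dock with crate M3.  [the loading dock: crate M3, crate R1 | the warehouse floor: crate K1, crate K4, crate K5]
7. Porter goes to the warehouse floor with crate M3 and crate R1.  [the loading dock: — | the warehouse floor: crate K1, crate K4, crate K5, crate M3, crate R1]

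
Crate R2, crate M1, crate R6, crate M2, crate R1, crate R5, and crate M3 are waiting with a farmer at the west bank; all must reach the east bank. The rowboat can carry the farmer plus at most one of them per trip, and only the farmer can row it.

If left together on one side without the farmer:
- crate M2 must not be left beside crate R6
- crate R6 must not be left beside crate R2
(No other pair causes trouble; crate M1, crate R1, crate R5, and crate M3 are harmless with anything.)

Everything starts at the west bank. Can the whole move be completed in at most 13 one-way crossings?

No

Counting alone: the farmer can take at most 1 across per trip to the east bank, so moving all 7 needs at least 7 loaded trips out, with a return between consecutive ones — at least 13 crossings.
The safety rule pushes this higher. Following every safe sequence of crossings, the most of the 7 that can be at the east bank as the rowboat arrives there on crossing 13 is 6 — never all 7.
So the move cannot be finished within 13 crossings. (The shortest complete plan takes 15:)
1. Farmer goes to the east bank with crate R6.  [the west bank: crate M1, crate M2, crate M3, crate R1, crate R2, crate R5 | the east bank: crate R6]
2. Farmer goes back to the west bank alone.  [the west bank: crate M1, crate M2, crate M3, crate R1, crate R2, crate R5 | the east bank: crate R6]
3. Farmer goes to the east bank with crate R2.  [the west bank: crate M1, crate M2, crate M3, crate R1, crate R5 | the east bank: crate R2, crate R6]
4. Farmer goes back to the west bank with crate R6.  [the west bank: crate M1, crate M2, crate M3, crate R1, crate R5, crate R6 | the east bank: crate R2]
5. Farmer goes to the east bank with crate M2.  [the west bank: crate M1, crate M3, crate R1, crate R5, crate R6 | the east bank: crate M2, crate R2]
6. Farmer goes back to the west bank alone.  [the west bank: crate M1, crate M3, crate R1, crate R5, crate R6 | the east bank: crate M2, crate R2]
7. Farmer goes to the east bank with crate M1.  [the west bank: crate M3, crate R1, crate R5, crate R6 | the east bank: crate M1, crate M2, crate R2]
8. Farmer goes back to the west bank alone.  [the west bank: crate M3, crate R1, crate R5, crate R6 | the east bank: crate M1, crate M2, crate R2]
9. Farmer goes to the east bank with crate R1.  [the west bank: crate M3, crate R5, crate R6 | the east bank: crate M1, crate M2, crate R1, crate R2]
10. Farmer goes back to the west bank alone.  [the west bank: crate M3, crate R5, crate R6 | the east bank: crate M1, crate M2, crate R1, crate R2]
11. Farmer goes to the east bank with crate R5.  [the west bank: crate M3, crate R6 | the east bank: crate M1, crate M2, crate R1, crate R2, crate R5]
12. Farmer goes back to the west bank alone.  [the west bank: crate M3, crate R6 | the east bank: crate M1, crate M2, crate R1, crate R2, crate R5]
13. Farmer goes to the east bank with crate M3.  [the west bank: crate R6 | the east bank: crate M1, crate M2, crate M3, crate R1, crate R2, crate R5]
14. Farmer goes back to the west bank alone.  [the west bank: crate R6 | the east bank: crate M1, crate M2, crate M3, crate R1, crate R2, crate R5]
15. Farmer goes to the east bank with crate R6.  [the west bank: — | the east bank: crate M1, crate M2, crate M3, crate R1, crate R2, crate R5, crate R6]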